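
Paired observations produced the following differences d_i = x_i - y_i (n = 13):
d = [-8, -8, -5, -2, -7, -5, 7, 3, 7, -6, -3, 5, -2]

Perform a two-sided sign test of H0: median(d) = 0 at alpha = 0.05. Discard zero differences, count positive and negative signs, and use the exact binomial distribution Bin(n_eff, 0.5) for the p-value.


Step 1: Discard zero differences. Original n = 13; n_eff = number of nonzero differences = 13.
Nonzero differences (with sign): -8, -8, -5, -2, -7, -5, +7, +3, +7, -6, -3, +5, -2
Step 2: Count signs: positive = 4, negative = 9.
Step 3: Under H0: P(positive) = 0.5, so the number of positives S ~ Bin(13, 0.5).
Step 4: Two-sided exact p-value = sum of Bin(13,0.5) probabilities at or below the observed probability = 0.266846.
Step 5: alpha = 0.05. fail to reject H0.

n_eff = 13, pos = 4, neg = 9, p = 0.266846, fail to reject H0.


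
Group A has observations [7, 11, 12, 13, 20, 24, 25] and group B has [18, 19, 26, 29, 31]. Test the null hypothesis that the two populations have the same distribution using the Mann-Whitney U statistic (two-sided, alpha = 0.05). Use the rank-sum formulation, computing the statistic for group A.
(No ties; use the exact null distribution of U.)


Step 1: Combine and sort all 12 observations; assign midranks.
sorted (value, group): (7,X), (11,X), (12,X), (13,X), (18,Y), (19,Y), (20,X), (24,X), (25,X), (26,Y), (29,Y), (31,Y)
ranks: 7->1, 11->2, 12->3, 13->4, 18->5, 19->6, 20->7, 24->8, 25->9, 26->10, 29->11, 31->12
Step 2: Rank sum for X: R1 = 1 + 2 + 3 + 4 + 7 + 8 + 9 = 34.
Step 3: U_X = R1 - n1(n1+1)/2 = 34 - 7*8/2 = 34 - 28 = 6.
       U_Y = n1*n2 - U_X = 35 - 6 = 29.
Step 4: No ties, so the exact null distribution of U (based on enumerating the C(12,7) = 792 equally likely rank assignments) gives the two-sided p-value.
Step 5: p-value = 0.073232; compare to alpha = 0.05. fail to reject H0.

U_X = 6, p = 0.073232, fail to reject H0 at alpha = 0.05.


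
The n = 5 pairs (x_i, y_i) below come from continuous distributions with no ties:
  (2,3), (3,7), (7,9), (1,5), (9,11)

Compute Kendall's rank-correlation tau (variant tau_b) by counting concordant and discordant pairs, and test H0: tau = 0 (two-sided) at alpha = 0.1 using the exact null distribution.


Step 1: Enumerate the 10 unordered pairs (i,j) with i<j and classify each by sign(x_j-x_i) * sign(y_j-y_i).
  (1,2):dx=+1,dy=+4->C; (1,3):dx=+5,dy=+6->C; (1,4):dx=-1,dy=+2->D; (1,5):dx=+7,dy=+8->C
  (2,3):dx=+4,dy=+2->C; (2,4):dx=-2,dy=-2->C; (2,5):dx=+6,dy=+4->C; (3,4):dx=-6,dy=-4->C
  (3,5):dx=+2,dy=+2->C; (4,5):dx=+8,dy=+6->C
Step 2: C = 9, D = 1, total pairs = 10.
Step 3: tau = (C - D)/(n(n-1)/2) = (9 - 1)/10 = 0.800000.
Step 4: Exact two-sided p-value (enumerate n! = 120 permutations of y under H0): p = 0.083333.
Step 5: alpha = 0.1. reject H0.

tau_b = 0.8000 (C=9, D=1), p = 0.083333, reject H0.


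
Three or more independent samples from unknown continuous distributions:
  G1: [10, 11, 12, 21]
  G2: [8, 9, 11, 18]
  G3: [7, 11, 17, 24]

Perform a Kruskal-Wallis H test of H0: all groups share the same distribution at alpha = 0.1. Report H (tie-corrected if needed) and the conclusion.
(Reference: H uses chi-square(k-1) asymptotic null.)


Step 1: Combine all N = 12 observations and assign midranks.
sorted (value, group, rank): (7,G3,1), (8,G2,2), (9,G2,3), (10,G1,4), (11,G1,6), (11,G2,6), (11,G3,6), (12,G1,8), (17,G3,9), (18,G2,10), (21,G1,11), (24,G3,12)
Step 2: Sum ranks within each group.
R_1 = 29 (n_1 = 4)
R_2 = 21 (n_2 = 4)
R_3 = 28 (n_3 = 4)
Step 3: H = 12/(N(N+1)) * sum(R_i^2/n_i) - 3(N+1)
     = 12/(12*13) * (29^2/4 + 21^2/4 + 28^2/4) - 3*13
     = 0.076923 * 516.5 - 39
     = 0.730769.
Step 4: Ties present; correction factor C = 1 - 24/(12^3 - 12) = 0.986014. Corrected H = 0.730769 / 0.986014 = 0.741135.
Step 5: Under H0, H ~ chi^2(2); p-value = 0.690343.
Step 6: alpha = 0.1. fail to reject H0.

H = 0.7411, df = 2, p = 0.690343, fail to reject H0.


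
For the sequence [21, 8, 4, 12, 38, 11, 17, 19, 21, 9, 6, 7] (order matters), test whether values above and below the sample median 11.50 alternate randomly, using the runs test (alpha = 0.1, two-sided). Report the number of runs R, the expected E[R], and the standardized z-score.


Step 1: Compute median = 11.50; label A = above, B = below.
Labels in order: ABBAABAAABBB  (n_A = 6, n_B = 6)
Step 2: Count runs R = 6.
Step 3: Under H0 (random ordering), E[R] = 2*n_A*n_B/(n_A+n_B) + 1 = 2*6*6/12 + 1 = 7.0000.
        Var[R] = 2*n_A*n_B*(2*n_A*n_B - n_A - n_B) / ((n_A+n_B)^2 * (n_A+n_B-1)) = 4320/1584 = 2.7273.
        SD[R] = 1.6514.
Step 4: Continuity-corrected z = (R + 0.5 - E[R]) / SD[R] = (6 + 0.5 - 7.0000) / 1.6514 = -0.3028.
Step 5: Two-sided p-value via normal approximation = 2*(1 - Phi(|z|)) = 0.762069.
Step 6: alpha = 0.1. fail to reject H0.

R = 6, z = -0.3028, p = 0.762069, fail to reject H0.


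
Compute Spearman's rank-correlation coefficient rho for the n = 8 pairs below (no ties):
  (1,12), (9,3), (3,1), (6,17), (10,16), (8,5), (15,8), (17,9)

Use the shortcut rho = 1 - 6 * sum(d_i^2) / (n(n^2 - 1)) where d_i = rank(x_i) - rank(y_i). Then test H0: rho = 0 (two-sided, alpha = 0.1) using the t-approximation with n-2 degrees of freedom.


Step 1: Rank x and y separately (midranks; no ties here).
rank(x): 1->1, 9->5, 3->2, 6->3, 10->6, 8->4, 15->7, 17->8
rank(y): 12->6, 3->2, 1->1, 17->8, 16->7, 5->3, 8->4, 9->5
Step 2: d_i = R_x(i) - R_y(i); compute d_i^2.
  (1-6)^2=25, (5-2)^2=9, (2-1)^2=1, (3-8)^2=25, (6-7)^2=1, (4-3)^2=1, (7-4)^2=9, (8-5)^2=9
sum(d^2) = 80.
Step 3: rho = 1 - 6*80 / (8*(8^2 - 1)) = 1 - 480/504 = 0.047619.
Step 4: Under H0, t = rho * sqrt((n-2)/(1-rho^2)) = 0.1168 ~ t(6).
Step 5: Two-sided p-value from the t-distribution with 6 df = 0.910849.
Step 6: alpha = 0.1. fail to reject H0.

rho = 0.0476, p = 0.910849, fail to reject H0 at alpha = 0.1.


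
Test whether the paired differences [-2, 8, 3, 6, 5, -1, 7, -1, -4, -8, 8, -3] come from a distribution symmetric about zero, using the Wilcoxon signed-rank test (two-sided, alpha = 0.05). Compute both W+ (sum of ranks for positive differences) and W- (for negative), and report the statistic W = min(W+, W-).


Step 1: Drop any zero differences (none here) and take |d_i|.
|d| = [2, 8, 3, 6, 5, 1, 7, 1, 4, 8, 8, 3]
Step 2: Midrank |d_i| (ties get averaged ranks).
ranks: |2|->3, |8|->11, |3|->4.5, |6|->8, |5|->7, |1|->1.5, |7|->9, |1|->1.5, |4|->6, |8|->11, |8|->11, |3|->4.5
Step 3: Attach original signs; sum ranks with positive sign and with negative sign.
W+ = 11 + 4.5 + 8 + 7 + 9 + 11 = 50.5
W- = 3 + 1.5 + 1.5 + 6 + 11 + 4.5 = 27.5
(Check: W+ + W- = 78 should equal n(n+1)/2 = 78.)
Step 4: Test statistic W = min(W+, W-) = 27.5.
Step 5: Ties in |d|, so use the tie-corrected normal approximation.
        E[W] = n(n+1)/4 = 12*13/4 = 39.
        Tie groups: |d|=1 (t=2), |d|=3 (t=2), |d|=8 (t=3); sum(t^3 - t) = 36.
        Var[W] = n(n+1)(2n+1)/24 - sum(t^3-t)/48 = 3900/24 - 36/48 = 161.75.
        z = (W - E[W]) / sqrt(Var[W]) = (27.5 - 39) / 12.7181 = -0.9042.
        Two-sided p = 2*Phi(z) = 0.365877.
Step 6: alpha = 0.05. fail to reject H0.

W+ = 50.5, W- = 27.5, W = min = 27.5, p = 0.365877, fail to reject H0.


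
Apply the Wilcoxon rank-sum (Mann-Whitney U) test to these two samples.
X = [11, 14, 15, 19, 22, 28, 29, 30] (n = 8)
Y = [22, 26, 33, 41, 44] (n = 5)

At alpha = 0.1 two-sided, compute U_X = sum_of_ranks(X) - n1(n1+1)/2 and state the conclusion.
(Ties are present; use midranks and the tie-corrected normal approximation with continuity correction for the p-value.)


Step 1: Combine and sort all 13 observations; assign midranks.
sorted (value, group): (11,X), (14,X), (15,X), (19,X), (22,X), (22,Y), (26,Y), (28,X), (29,X), (30,X), (33,Y), (41,Y), (44,Y)
ranks: 11->1, 14->2, 15->3, 19->4, 22->5.5, 22->5.5, 26->7, 28->8, 29->9, 30->10, 33->11, 41->12, 44->13
Step 2: Rank sum for X: R1 = 1 + 2 + 3 + 4 + 5.5 + 8 + 9 + 10 = 42.5.
Step 3: U_X = R1 - n1(n1+1)/2 = 42.5 - 8*9/2 = 42.5 - 36 = 6.5.
       U_Y = n1*n2 - U_X = 40 - 6.5 = 33.5.
Step 4: Ties are present, so use the tie-corrected normal approximation (with continuity correction) for the p-value.
Step 5: p-value = 0.056699; compare to alpha = 0.1. reject H0.

U_X = 6.5, p = 0.056699, reject H0 at alpha = 0.1.


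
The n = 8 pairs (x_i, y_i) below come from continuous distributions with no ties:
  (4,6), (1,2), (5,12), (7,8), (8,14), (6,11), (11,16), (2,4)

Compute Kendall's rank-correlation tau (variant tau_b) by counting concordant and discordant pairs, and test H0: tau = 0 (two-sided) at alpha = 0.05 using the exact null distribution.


Step 1: Enumerate the 28 unordered pairs (i,j) with i<j and classify each by sign(x_j-x_i) * sign(y_j-y_i).
  (1,2):dx=-3,dy=-4->C; (1,3):dx=+1,dy=+6->C; (1,4):dx=+3,dy=+2->C; (1,5):dx=+4,dy=+8->C
  (1,6):dx=+2,dy=+5->C; (1,7):dx=+7,dy=+10->C; (1,8):dx=-2,dy=-2->C; (2,3):dx=+4,dy=+10->C
  (2,4):dx=+6,dy=+6->C; (2,5):dx=+7,dy=+12->C; (2,6):dx=+5,dy=+9->C; (2,7):dx=+10,dy=+14->C
  (2,8):dx=+1,dy=+2->C; (3,4):dx=+2,dy=-4->D; (3,5):dx=+3,dy=+2->C; (3,6):dx=+1,dy=-1->D
  (3,7):dx=+6,dy=+4->C; (3,8):dx=-3,dy=-8->C; (4,5):dx=+1,dy=+6->C; (4,6):dx=-1,dy=+3->D
  (4,7):dx=+4,dy=+8->C; (4,8):dx=-5,dy=-4->C; (5,6):dx=-2,dy=-3->C; (5,7):dx=+3,dy=+2->C
  (5,8):dx=-6,dy=-10->C; (6,7):dx=+5,dy=+5->C; (6,8):dx=-4,dy=-7->C; (7,8):dx=-9,dy=-12->C
Step 2: C = 25, D = 3, total pairs = 28.
Step 3: tau = (C - D)/(n(n-1)/2) = (25 - 3)/28 = 0.785714.
Step 4: Exact two-sided p-value (enumerate n! = 40320 permutations of y under H0): p = 0.005506.
Step 5: alpha = 0.05. reject H0.

tau_b = 0.7857 (C=25, D=3), p = 0.005506, reject H0.


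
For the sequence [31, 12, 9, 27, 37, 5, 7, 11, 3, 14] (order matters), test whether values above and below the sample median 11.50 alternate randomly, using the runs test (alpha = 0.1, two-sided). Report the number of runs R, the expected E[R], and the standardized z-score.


Step 1: Compute median = 11.50; label A = above, B = below.
Labels in order: AABAABBBBA  (n_A = 5, n_B = 5)
Step 2: Count runs R = 5.
Step 3: Under H0 (random ordering), E[R] = 2*n_A*n_B/(n_A+n_B) + 1 = 2*5*5/10 + 1 = 6.0000.
        Var[R] = 2*n_A*n_B*(2*n_A*n_B - n_A - n_B) / ((n_A+n_B)^2 * (n_A+n_B-1)) = 2000/900 = 2.2222.
        SD[R] = 1.4907.
Step 4: Continuity-corrected z = (R + 0.5 - E[R]) / SD[R] = (5 + 0.5 - 6.0000) / 1.4907 = -0.3354.
Step 5: Two-sided p-value via normal approximation = 2*(1 - Phi(|z|)) = 0.737316.
Step 6: alpha = 0.1. fail to reject H0.

R = 5, z = -0.3354, p = 0.737316, fail to reject H0.


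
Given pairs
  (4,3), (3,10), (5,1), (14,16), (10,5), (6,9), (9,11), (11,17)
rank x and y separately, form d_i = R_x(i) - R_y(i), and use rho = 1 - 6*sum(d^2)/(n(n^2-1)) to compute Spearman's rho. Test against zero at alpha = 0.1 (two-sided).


Step 1: Rank x and y separately (midranks; no ties here).
rank(x): 4->2, 3->1, 5->3, 14->8, 10->6, 6->4, 9->5, 11->7
rank(y): 3->2, 10->5, 1->1, 16->7, 5->3, 9->4, 11->6, 17->8
Step 2: d_i = R_x(i) - R_y(i); compute d_i^2.
  (2-2)^2=0, (1-5)^2=16, (3-1)^2=4, (8-7)^2=1, (6-3)^2=9, (4-4)^2=0, (5-6)^2=1, (7-8)^2=1
sum(d^2) = 32.
Step 3: rho = 1 - 6*32 / (8*(8^2 - 1)) = 1 - 192/504 = 0.619048.
Step 4: Under H0, t = rho * sqrt((n-2)/(1-rho^2)) = 1.9308 ~ t(6).
Step 5: Two-sided p-value from the t-distribution with 6 df = 0.101733.
Step 6: alpha = 0.1. fail to reject H0.

rho = 0.6190, p = 0.101733, fail to reject H0 at alpha = 0.1.


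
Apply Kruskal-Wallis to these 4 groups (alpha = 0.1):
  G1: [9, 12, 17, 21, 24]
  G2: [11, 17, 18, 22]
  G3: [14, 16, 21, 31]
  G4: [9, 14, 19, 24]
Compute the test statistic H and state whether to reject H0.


Step 1: Combine all N = 17 observations and assign midranks.
sorted (value, group, rank): (9,G1,1.5), (9,G4,1.5), (11,G2,3), (12,G1,4), (14,G3,5.5), (14,G4,5.5), (16,G3,7), (17,G1,8.5), (17,G2,8.5), (18,G2,10), (19,G4,11), (21,G1,12.5), (21,G3,12.5), (22,G2,14), (24,G1,15.5), (24,G4,15.5), (31,G3,17)
Step 2: Sum ranks within each group.
R_1 = 42 (n_1 = 5)
R_2 = 35.5 (n_2 = 4)
R_3 = 42 (n_3 = 4)
R_4 = 33.5 (n_4 = 4)
Step 3: H = 12/(N(N+1)) * sum(R_i^2/n_i) - 3(N+1)
     = 12/(17*18) * (42^2/5 + 35.5^2/4 + 42^2/4 + 33.5^2/4) - 3*18
     = 0.039216 * 1389.42 - 54
     = 0.487255.
Step 4: Ties present; correction factor C = 1 - 30/(17^3 - 17) = 0.993873. Corrected H = 0.487255 / 0.993873 = 0.490259.
Step 5: Under H0, H ~ chi^2(3); p-value = 0.921026.
Step 6: alpha = 0.1. fail to reject H0.

H = 0.4903, df = 3, p = 0.921026, fail to reject H0.


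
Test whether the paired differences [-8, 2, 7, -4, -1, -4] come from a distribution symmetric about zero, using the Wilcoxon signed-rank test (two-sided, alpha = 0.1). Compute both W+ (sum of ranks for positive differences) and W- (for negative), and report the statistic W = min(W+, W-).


Step 1: Drop any zero differences (none here) and take |d_i|.
|d| = [8, 2, 7, 4, 1, 4]
Step 2: Midrank |d_i| (ties get averaged ranks).
ranks: |8|->6, |2|->2, |7|->5, |4|->3.5, |1|->1, |4|->3.5
Step 3: Attach original signs; sum ranks with positive sign and with negative sign.
W+ = 2 + 5 = 7
W- = 6 + 3.5 + 1 + 3.5 = 14
(Check: W+ + W- = 21 should equal n(n+1)/2 = 21.)
Step 4: Test statistic W = min(W+, W-) = 7.
Step 5: Ties in |d|, so use the tie-corrected normal approximation.
        E[W] = n(n+1)/4 = 6*7/4 = 10.5.
        Tie groups: |d|=4 (t=2); sum(t^3 - t) = 6.
        Var[W] = n(n+1)(2n+1)/24 - sum(t^3-t)/48 = 546/24 - 6/48 = 22.625.
        z = (W - E[W]) / sqrt(Var[W]) = (7 - 10.5) / 4.7566 = -0.7358.
        Two-sided p = 2*Phi(z) = 0.461838.
Step 6: alpha = 0.1. fail to reject H0.

W+ = 7, W- = 14, W = min = 7, p = 0.461838, fail to reject H0.


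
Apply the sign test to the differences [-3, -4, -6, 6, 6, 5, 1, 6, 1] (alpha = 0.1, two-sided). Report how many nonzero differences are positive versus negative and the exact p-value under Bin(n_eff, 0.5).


Step 1: Discard zero differences. Original n = 9; n_eff = number of nonzero differences = 9.
Nonzero differences (with sign): -3, -4, -6, +6, +6, +5, +1, +6, +1
Step 2: Count signs: positive = 6, negative = 3.
Step 3: Under H0: P(positive) = 0.5, so the number of positives S ~ Bin(9, 0.5).
Step 4: Two-sided exact p-value = sum of Bin(9,0.5) probabilities at or below the observed probability = 0.507812.
Step 5: alpha = 0.1. fail to reject H0.

n_eff = 9, pos = 6, neg = 3, p = 0.507812, fail to reject H0.


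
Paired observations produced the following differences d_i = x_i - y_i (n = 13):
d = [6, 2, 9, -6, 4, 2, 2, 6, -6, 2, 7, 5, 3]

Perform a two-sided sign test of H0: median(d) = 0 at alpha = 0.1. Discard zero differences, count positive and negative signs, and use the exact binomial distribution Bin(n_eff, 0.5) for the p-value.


Step 1: Discard zero differences. Original n = 13; n_eff = number of nonzero differences = 13.
Nonzero differences (with sign): +6, +2, +9, -6, +4, +2, +2, +6, -6, +2, +7, +5, +3
Step 2: Count signs: positive = 11, negative = 2.
Step 3: Under H0: P(positive) = 0.5, so the number of positives S ~ Bin(13, 0.5).
Step 4: Two-sided exact p-value = sum of Bin(13,0.5) probabilities at or below the observed probability = 0.022461.
Step 5: alpha = 0.1. reject H0.

n_eff = 13, pos = 11, neg = 2, p = 0.022461, reject H0.


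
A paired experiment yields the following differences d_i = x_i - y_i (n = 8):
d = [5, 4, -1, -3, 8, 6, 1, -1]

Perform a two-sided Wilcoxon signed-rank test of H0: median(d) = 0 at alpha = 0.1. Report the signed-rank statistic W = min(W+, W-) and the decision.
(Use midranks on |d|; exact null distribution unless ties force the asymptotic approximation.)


Step 1: Drop any zero differences (none here) and take |d_i|.
|d| = [5, 4, 1, 3, 8, 6, 1, 1]
Step 2: Midrank |d_i| (ties get averaged ranks).
ranks: |5|->6, |4|->5, |1|->2, |3|->4, |8|->8, |6|->7, |1|->2, |1|->2
Step 3: Attach original signs; sum ranks with positive sign and with negative sign.
W+ = 6 + 5 + 8 + 7 + 2 = 28
W- = 2 + 4 + 2 = 8
(Check: W+ + W- = 36 should equal n(n+1)/2 = 36.)
Step 4: Test statistic W = min(W+, W-) = 8.
Step 5: Ties in |d|, so use the tie-corrected normal approximation.
        E[W] = n(n+1)/4 = 8*9/4 = 18.
        Tie groups: |d|=1 (t=3); sum(t^3 - t) = 24.
        Var[W] = n(n+1)(2n+1)/24 - sum(t^3-t)/48 = 1224/24 - 24/48 = 50.5.
        z = (W - E[W]) / sqrt(Var[W]) = (8 - 18) / 7.1063 = -1.4072.
        Two-sided p = 2*Phi(z) = 0.159370.
Step 6: alpha = 0.1. fail to reject H0.

W+ = 28, W- = 8, W = min = 8, p = 0.159370, fail to reject H0.


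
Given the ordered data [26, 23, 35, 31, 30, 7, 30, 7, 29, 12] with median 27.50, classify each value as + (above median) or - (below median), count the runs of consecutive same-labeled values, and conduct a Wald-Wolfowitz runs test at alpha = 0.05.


Step 1: Compute median = 27.50; label A = above, B = below.
Labels in order: BBAAABABAB  (n_A = 5, n_B = 5)
Step 2: Count runs R = 7.
Step 3: Under H0 (random ordering), E[R] = 2*n_A*n_B/(n_A+n_B) + 1 = 2*5*5/10 + 1 = 6.0000.
        Var[R] = 2*n_A*n_B*(2*n_A*n_B - n_A - n_B) / ((n_A+n_B)^2 * (n_A+n_B-1)) = 2000/900 = 2.2222.
        SD[R] = 1.4907.
Step 4: Continuity-corrected z = (R - 0.5 - E[R]) / SD[R] = (7 - 0.5 - 6.0000) / 1.4907 = 0.3354.
Step 5: Two-sided p-value via normal approximation = 2*(1 - Phi(|z|)) = 0.737316.
Step 6: alpha = 0.05. fail to reject H0.

R = 7, z = 0.3354, p = 0.737316, fail to reject H0.


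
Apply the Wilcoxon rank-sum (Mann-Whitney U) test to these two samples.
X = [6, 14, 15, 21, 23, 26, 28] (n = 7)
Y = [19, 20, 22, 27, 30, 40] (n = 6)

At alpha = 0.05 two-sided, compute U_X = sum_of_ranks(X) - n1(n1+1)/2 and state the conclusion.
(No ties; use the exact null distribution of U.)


Step 1: Combine and sort all 13 observations; assign midranks.
sorted (value, group): (6,X), (14,X), (15,X), (19,Y), (20,Y), (21,X), (22,Y), (23,X), (26,X), (27,Y), (28,X), (30,Y), (40,Y)
ranks: 6->1, 14->2, 15->3, 19->4, 20->5, 21->6, 22->7, 23->8, 26->9, 27->10, 28->11, 30->12, 40->13
Step 2: Rank sum for X: R1 = 1 + 2 + 3 + 6 + 8 + 9 + 11 = 40.
Step 3: U_X = R1 - n1(n1+1)/2 = 40 - 7*8/2 = 40 - 28 = 12.
       U_Y = n1*n2 - U_X = 42 - 12 = 30.
Step 4: No ties, so the exact null distribution of U (based on enumerating the C(13,7) = 1716 equally likely rank assignments) gives the two-sided p-value.
Step 5: p-value = 0.234266; compare to alpha = 0.05. fail to reject H0.

U_X = 12, p = 0.234266, fail to reject H0 at alpha = 0.05.


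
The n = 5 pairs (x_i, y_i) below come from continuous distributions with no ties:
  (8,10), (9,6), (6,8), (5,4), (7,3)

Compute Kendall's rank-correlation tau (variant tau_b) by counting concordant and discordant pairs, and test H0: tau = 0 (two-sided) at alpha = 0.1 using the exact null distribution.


Step 1: Enumerate the 10 unordered pairs (i,j) with i<j and classify each by sign(x_j-x_i) * sign(y_j-y_i).
  (1,2):dx=+1,dy=-4->D; (1,3):dx=-2,dy=-2->C; (1,4):dx=-3,dy=-6->C; (1,5):dx=-1,dy=-7->C
  (2,3):dx=-3,dy=+2->D; (2,4):dx=-4,dy=-2->C; (2,5):dx=-2,dy=-3->C; (3,4):dx=-1,dy=-4->C
  (3,5):dx=+1,dy=-5->D; (4,5):dx=+2,dy=-1->D
Step 2: C = 6, D = 4, total pairs = 10.
Step 3: tau = (C - D)/(n(n-1)/2) = (6 - 4)/10 = 0.200000.
Step 4: Exact two-sided p-value (enumerate n! = 120 permutations of y under H0): p = 0.816667.
Step 5: alpha = 0.1. fail to reject H0.

tau_b = 0.2000 (C=6, D=4), p = 0.816667, fail to reject H0.


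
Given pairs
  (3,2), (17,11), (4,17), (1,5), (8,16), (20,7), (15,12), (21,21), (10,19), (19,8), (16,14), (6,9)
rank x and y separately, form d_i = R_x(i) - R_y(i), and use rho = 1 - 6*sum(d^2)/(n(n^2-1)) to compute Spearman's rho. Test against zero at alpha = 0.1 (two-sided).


Step 1: Rank x and y separately (midranks; no ties here).
rank(x): 3->2, 17->9, 4->3, 1->1, 8->5, 20->11, 15->7, 21->12, 10->6, 19->10, 16->8, 6->4
rank(y): 2->1, 11->6, 17->10, 5->2, 16->9, 7->3, 12->7, 21->12, 19->11, 8->4, 14->8, 9->5
Step 2: d_i = R_x(i) - R_y(i); compute d_i^2.
  (2-1)^2=1, (9-6)^2=9, (3-10)^2=49, (1-2)^2=1, (5-9)^2=16, (11-3)^2=64, (7-7)^2=0, (12-12)^2=0, (6-11)^2=25, (10-4)^2=36, (8-8)^2=0, (4-5)^2=1
sum(d^2) = 202.
Step 3: rho = 1 - 6*202 / (12*(12^2 - 1)) = 1 - 1212/1716 = 0.293706.
Step 4: Under H0, t = rho * sqrt((n-2)/(1-rho^2)) = 0.9716 ~ t(10).
Step 5: Two-sided p-value from the t-distribution with 10 df = 0.354148.
Step 6: alpha = 0.1. fail to reject H0.

rho = 0.2937, p = 0.354148, fail to reject H0 at alpha = 0.1.


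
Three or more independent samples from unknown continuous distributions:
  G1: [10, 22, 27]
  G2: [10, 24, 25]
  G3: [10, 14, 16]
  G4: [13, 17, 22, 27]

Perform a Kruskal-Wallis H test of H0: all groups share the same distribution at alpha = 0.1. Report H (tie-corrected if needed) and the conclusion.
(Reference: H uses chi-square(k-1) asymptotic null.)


Step 1: Combine all N = 13 observations and assign midranks.
sorted (value, group, rank): (10,G1,2), (10,G2,2), (10,G3,2), (13,G4,4), (14,G3,5), (16,G3,6), (17,G4,7), (22,G1,8.5), (22,G4,8.5), (24,G2,10), (25,G2,11), (27,G1,12.5), (27,G4,12.5)
Step 2: Sum ranks within each group.
R_1 = 23 (n_1 = 3)
R_2 = 23 (n_2 = 3)
R_3 = 13 (n_3 = 3)
R_4 = 32 (n_4 = 4)
Step 3: H = 12/(N(N+1)) * sum(R_i^2/n_i) - 3(N+1)
     = 12/(13*14) * (23^2/3 + 23^2/3 + 13^2/3 + 32^2/4) - 3*14
     = 0.065934 * 665 - 42
     = 1.846154.
Step 4: Ties present; correction factor C = 1 - 36/(13^3 - 13) = 0.983516. Corrected H = 1.846154 / 0.983516 = 1.877095.
Step 5: Under H0, H ~ chi^2(3); p-value = 0.598304.
Step 6: alpha = 0.1. fail to reject H0.

H = 1.8771, df = 3, p = 0.598304, fail to reject H0.


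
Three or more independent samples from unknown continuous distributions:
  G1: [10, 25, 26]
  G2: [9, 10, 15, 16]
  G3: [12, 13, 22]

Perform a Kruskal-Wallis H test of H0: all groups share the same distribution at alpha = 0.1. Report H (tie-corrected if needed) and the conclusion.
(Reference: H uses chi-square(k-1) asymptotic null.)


Step 1: Combine all N = 10 observations and assign midranks.
sorted (value, group, rank): (9,G2,1), (10,G1,2.5), (10,G2,2.5), (12,G3,4), (13,G3,5), (15,G2,6), (16,G2,7), (22,G3,8), (25,G1,9), (26,G1,10)
Step 2: Sum ranks within each group.
R_1 = 21.5 (n_1 = 3)
R_2 = 16.5 (n_2 = 4)
R_3 = 17 (n_3 = 3)
Step 3: H = 12/(N(N+1)) * sum(R_i^2/n_i) - 3(N+1)
     = 12/(10*11) * (21.5^2/3 + 16.5^2/4 + 17^2/3) - 3*11
     = 0.109091 * 318.479 - 33
     = 1.743182.
Step 4: Ties present; correction factor C = 1 - 6/(10^3 - 10) = 0.993939. Corrected H = 1.743182 / 0.993939 = 1.753811.
Step 5: Under H0, H ~ chi^2(2); p-value = 0.416068.
Step 6: alpha = 0.1. fail to reject H0.

H = 1.7538, df = 2, p = 0.416068, fail to reject H0.


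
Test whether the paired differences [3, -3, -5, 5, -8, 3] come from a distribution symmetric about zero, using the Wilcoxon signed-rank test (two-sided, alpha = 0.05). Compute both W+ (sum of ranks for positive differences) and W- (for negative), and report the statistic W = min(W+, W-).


Step 1: Drop any zero differences (none here) and take |d_i|.
|d| = [3, 3, 5, 5, 8, 3]
Step 2: Midrank |d_i| (ties get averaged ranks).
ranks: |3|->2, |3|->2, |5|->4.5, |5|->4.5, |8|->6, |3|->2
Step 3: Attach original signs; sum ranks with positive sign and with negative sign.
W+ = 2 + 4.5 + 2 = 8.5
W- = 2 + 4.5 + 6 = 12.5
(Check: W+ + W- = 21 should equal n(n+1)/2 = 21.)
Step 4: Test statistic W = min(W+, W-) = 8.5.
Step 5: Ties in |d|, so use the tie-corrected normal approximation.
        E[W] = n(n+1)/4 = 6*7/4 = 10.5.
        Tie groups: |d|=3 (t=3), |d|=5 (t=2); sum(t^3 - t) = 30.
        Var[W] = n(n+1)(2n+1)/24 - sum(t^3-t)/48 = 546/24 - 30/48 = 22.125.
        z = (W - E[W]) / sqrt(Var[W]) = (8.5 - 10.5) / 4.7037 = -0.4252.
        Two-sided p = 2*Phi(z) = 0.670694.
Step 6: alpha = 0.05. fail to reject H0.

W+ = 8.5, W- = 12.5, W = min = 8.5, p = 0.670694, fail to reject H0.


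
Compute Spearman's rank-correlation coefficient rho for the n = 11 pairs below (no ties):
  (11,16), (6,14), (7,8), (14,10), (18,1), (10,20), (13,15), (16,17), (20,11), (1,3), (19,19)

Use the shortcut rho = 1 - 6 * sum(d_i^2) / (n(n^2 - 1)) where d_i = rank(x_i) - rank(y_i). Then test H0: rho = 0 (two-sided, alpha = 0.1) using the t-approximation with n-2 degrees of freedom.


Step 1: Rank x and y separately (midranks; no ties here).
rank(x): 11->5, 6->2, 7->3, 14->7, 18->9, 10->4, 13->6, 16->8, 20->11, 1->1, 19->10
rank(y): 16->8, 14->6, 8->3, 10->4, 1->1, 20->11, 15->7, 17->9, 11->5, 3->2, 19->10
Step 2: d_i = R_x(i) - R_y(i); compute d_i^2.
  (5-8)^2=9, (2-6)^2=16, (3-3)^2=0, (7-4)^2=9, (9-1)^2=64, (4-11)^2=49, (6-7)^2=1, (8-9)^2=1, (11-5)^2=36, (1-2)^2=1, (10-10)^2=0
sum(d^2) = 186.
Step 3: rho = 1 - 6*186 / (11*(11^2 - 1)) = 1 - 1116/1320 = 0.154545.
Step 4: Under H0, t = rho * sqrt((n-2)/(1-rho^2)) = 0.4693 ~ t(9).
Step 5: Two-sided p-value from the t-distribution with 9 df = 0.650034.
Step 6: alpha = 0.1. fail to reject H0.

rho = 0.1545, p = 0.650034, fail to reject H0 at alpha = 0.1.


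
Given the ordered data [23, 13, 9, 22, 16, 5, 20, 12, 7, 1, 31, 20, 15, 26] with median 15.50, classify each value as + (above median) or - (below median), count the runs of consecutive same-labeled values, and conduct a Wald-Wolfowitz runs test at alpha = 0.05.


Step 1: Compute median = 15.50; label A = above, B = below.
Labels in order: ABBAABABBBAABA  (n_A = 7, n_B = 7)
Step 2: Count runs R = 9.
Step 3: Under H0 (random ordering), E[R] = 2*n_A*n_B/(n_A+n_B) + 1 = 2*7*7/14 + 1 = 8.0000.
        Var[R] = 2*n_A*n_B*(2*n_A*n_B - n_A - n_B) / ((n_A+n_B)^2 * (n_A+n_B-1)) = 8232/2548 = 3.2308.
        SD[R] = 1.7974.
Step 4: Continuity-corrected z = (R - 0.5 - E[R]) / SD[R] = (9 - 0.5 - 8.0000) / 1.7974 = 0.2782.
Step 5: Two-sided p-value via normal approximation = 2*(1 - Phi(|z|)) = 0.780879.
Step 6: alpha = 0.05. fail to reject H0.

R = 9, z = 0.2782, p = 0.780879, fail to reject H0.


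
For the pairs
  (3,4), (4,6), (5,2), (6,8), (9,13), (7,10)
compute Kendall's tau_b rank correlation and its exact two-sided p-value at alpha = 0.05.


Step 1: Enumerate the 15 unordered pairs (i,j) with i<j and classify each by sign(x_j-x_i) * sign(y_j-y_i).
  (1,2):dx=+1,dy=+2->C; (1,3):dx=+2,dy=-2->D; (1,4):dx=+3,dy=+4->C; (1,5):dx=+6,dy=+9->C
  (1,6):dx=+4,dy=+6->C; (2,3):dx=+1,dy=-4->D; (2,4):dx=+2,dy=+2->C; (2,5):dx=+5,dy=+7->C
  (2,6):dx=+3,dy=+4->C; (3,4):dx=+1,dy=+6->C; (3,5):dx=+4,dy=+11->C; (3,6):dx=+2,dy=+8->C
  (4,5):dx=+3,dy=+5->C; (4,6):dx=+1,dy=+2->C; (5,6):dx=-2,dy=-3->C
Step 2: C = 13, D = 2, total pairs = 15.
Step 3: tau = (C - D)/(n(n-1)/2) = (13 - 2)/15 = 0.733333.
Step 4: Exact two-sided p-value (enumerate n! = 720 permutations of y under H0): p = 0.055556.
Step 5: alpha = 0.05. fail to reject H0.

tau_b = 0.7333 (C=13, D=2), p = 0.055556, fail to reject H0.


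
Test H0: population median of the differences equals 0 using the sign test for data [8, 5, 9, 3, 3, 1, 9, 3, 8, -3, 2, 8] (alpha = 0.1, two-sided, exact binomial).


Step 1: Discard zero differences. Original n = 12; n_eff = number of nonzero differences = 12.
Nonzero differences (with sign): +8, +5, +9, +3, +3, +1, +9, +3, +8, -3, +2, +8
Step 2: Count signs: positive = 11, negative = 1.
Step 3: Under H0: P(positive) = 0.5, so the number of positives S ~ Bin(12, 0.5).
Step 4: Two-sided exact p-value = sum of Bin(12,0.5) probabilities at or below the observed probability = 0.006348.
Step 5: alpha = 0.1. reject H0.

n_eff = 12, pos = 11, neg = 1, p = 0.006348, reject H0.


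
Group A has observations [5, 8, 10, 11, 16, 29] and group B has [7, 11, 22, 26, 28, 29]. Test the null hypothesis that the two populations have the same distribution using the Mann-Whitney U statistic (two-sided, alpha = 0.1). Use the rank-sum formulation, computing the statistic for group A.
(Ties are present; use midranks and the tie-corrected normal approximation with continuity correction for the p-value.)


Step 1: Combine and sort all 12 observations; assign midranks.
sorted (value, group): (5,X), (7,Y), (8,X), (10,X), (11,X), (11,Y), (16,X), (22,Y), (26,Y), (28,Y), (29,X), (29,Y)
ranks: 5->1, 7->2, 8->3, 10->4, 11->5.5, 11->5.5, 16->7, 22->8, 26->9, 28->10, 29->11.5, 29->11.5
Step 2: Rank sum for X: R1 = 1 + 3 + 4 + 5.5 + 7 + 11.5 = 32.
Step 3: U_X = R1 - n1(n1+1)/2 = 32 - 6*7/2 = 32 - 21 = 11.
       U_Y = n1*n2 - U_X = 36 - 11 = 25.
Step 4: Ties are present, so use the tie-corrected normal approximation (with continuity correction) for the p-value.
Step 5: p-value = 0.296258; compare to alpha = 0.1. fail to reject H0.

U_X = 11, p = 0.296258, fail to reject H0 at alpha = 0.1.


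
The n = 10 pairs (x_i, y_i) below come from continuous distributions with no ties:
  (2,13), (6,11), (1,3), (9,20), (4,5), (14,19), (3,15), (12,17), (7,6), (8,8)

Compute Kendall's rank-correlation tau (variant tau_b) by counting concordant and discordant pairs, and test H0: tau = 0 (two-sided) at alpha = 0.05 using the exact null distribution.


Step 1: Enumerate the 45 unordered pairs (i,j) with i<j and classify each by sign(x_j-x_i) * sign(y_j-y_i).
  (1,2):dx=+4,dy=-2->D; (1,3):dx=-1,dy=-10->C; (1,4):dx=+7,dy=+7->C; (1,5):dx=+2,dy=-8->D
  (1,6):dx=+12,dy=+6->C; (1,7):dx=+1,dy=+2->C; (1,8):dx=+10,dy=+4->C; (1,9):dx=+5,dy=-7->D
  (1,10):dx=+6,dy=-5->D; (2,3):dx=-5,dy=-8->C; (2,4):dx=+3,dy=+9->C; (2,5):dx=-2,dy=-6->C
  (2,6):dx=+8,dy=+8->C; (2,7):dx=-3,dy=+4->D; (2,8):dx=+6,dy=+6->C; (2,9):dx=+1,dy=-5->D
  (2,10):dx=+2,dy=-3->D; (3,4):dx=+8,dy=+17->C; (3,5):dx=+3,dy=+2->C; (3,6):dx=+13,dy=+16->C
  (3,7):dx=+2,dy=+12->C; (3,8):dx=+11,dy=+14->C; (3,9):dx=+6,dy=+3->C; (3,10):dx=+7,dy=+5->C
  (4,5):dx=-5,dy=-15->C; (4,6):dx=+5,dy=-1->D; (4,7):dx=-6,dy=-5->C; (4,8):dx=+3,dy=-3->D
  (4,9):dx=-2,dy=-14->C; (4,10):dx=-1,dy=-12->C; (5,6):dx=+10,dy=+14->C; (5,7):dx=-1,dy=+10->D
  (5,8):dx=+8,dy=+12->C; (5,9):dx=+3,dy=+1->C; (5,10):dx=+4,dy=+3->C; (6,7):dx=-11,dy=-4->C
  (6,8):dx=-2,dy=-2->C; (6,9):dx=-7,dy=-13->C; (6,10):dx=-6,dy=-11->C; (7,8):dx=+9,dy=+2->C
  (7,9):dx=+4,dy=-9->D; (7,10):dx=+5,dy=-7->D; (8,9):dx=-5,dy=-11->C; (8,10):dx=-4,dy=-9->C
  (9,10):dx=+1,dy=+2->C
Step 2: C = 33, D = 12, total pairs = 45.
Step 3: tau = (C - D)/(n(n-1)/2) = (33 - 12)/45 = 0.466667.
Step 4: Exact two-sided p-value (enumerate n! = 3628800 permutations of y under H0): p = 0.072550.
Step 5: alpha = 0.05. fail to reject H0.

tau_b = 0.4667 (C=33, D=12), p = 0.072550, fail to reject H0.


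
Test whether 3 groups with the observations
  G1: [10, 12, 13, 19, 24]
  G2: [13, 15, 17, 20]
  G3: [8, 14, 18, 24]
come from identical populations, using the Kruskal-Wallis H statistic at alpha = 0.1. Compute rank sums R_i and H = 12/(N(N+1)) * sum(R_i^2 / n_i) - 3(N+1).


Step 1: Combine all N = 13 observations and assign midranks.
sorted (value, group, rank): (8,G3,1), (10,G1,2), (12,G1,3), (13,G1,4.5), (13,G2,4.5), (14,G3,6), (15,G2,7), (17,G2,8), (18,G3,9), (19,G1,10), (20,G2,11), (24,G1,12.5), (24,G3,12.5)
Step 2: Sum ranks within each group.
R_1 = 32 (n_1 = 5)
R_2 = 30.5 (n_2 = 4)
R_3 = 28.5 (n_3 = 4)
Step 3: H = 12/(N(N+1)) * sum(R_i^2/n_i) - 3(N+1)
     = 12/(13*14) * (32^2/5 + 30.5^2/4 + 28.5^2/4) - 3*14
     = 0.065934 * 640.425 - 42
     = 0.225824.
Step 4: Ties present; correction factor C = 1 - 12/(13^3 - 13) = 0.994505. Corrected H = 0.225824 / 0.994505 = 0.227072.
Step 5: Under H0, H ~ chi^2(2); p-value = 0.892672.
Step 6: alpha = 0.1. fail to reject H0.

H = 0.2271, df = 2, p = 0.892672, fail to reject H0.


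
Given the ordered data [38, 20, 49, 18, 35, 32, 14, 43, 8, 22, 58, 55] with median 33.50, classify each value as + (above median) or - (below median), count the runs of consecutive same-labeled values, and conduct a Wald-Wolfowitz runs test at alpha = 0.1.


Step 1: Compute median = 33.50; label A = above, B = below.
Labels in order: ABABABBABBAA  (n_A = 6, n_B = 6)
Step 2: Count runs R = 9.
Step 3: Under H0 (random ordering), E[R] = 2*n_A*n_B/(n_A+n_B) + 1 = 2*6*6/12 + 1 = 7.0000.
        Var[R] = 2*n_A*n_B*(2*n_A*n_B - n_A - n_B) / ((n_A+n_B)^2 * (n_A+n_B-1)) = 4320/1584 = 2.7273.
        SD[R] = 1.6514.
Step 4: Continuity-corrected z = (R - 0.5 - E[R]) / SD[R] = (9 - 0.5 - 7.0000) / 1.6514 = 0.9083.
Step 5: Two-sided p-value via normal approximation = 2*(1 - Phi(|z|)) = 0.363722.
Step 6: alpha = 0.1. fail to reject H0.

R = 9, z = 0.9083, p = 0.363722, fail to reject H0.


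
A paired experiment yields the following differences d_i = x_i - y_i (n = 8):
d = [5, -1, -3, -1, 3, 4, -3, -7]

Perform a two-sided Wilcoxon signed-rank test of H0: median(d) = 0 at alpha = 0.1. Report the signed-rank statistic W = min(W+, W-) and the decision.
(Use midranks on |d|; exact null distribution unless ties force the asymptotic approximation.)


Step 1: Drop any zero differences (none here) and take |d_i|.
|d| = [5, 1, 3, 1, 3, 4, 3, 7]
Step 2: Midrank |d_i| (ties get averaged ranks).
ranks: |5|->7, |1|->1.5, |3|->4, |1|->1.5, |3|->4, |4|->6, |3|->4, |7|->8
Step 3: Attach original signs; sum ranks with positive sign and with negative sign.
W+ = 7 + 4 + 6 = 17
W- = 1.5 + 4 + 1.5 + 4 + 8 = 19
(Check: W+ + W- = 36 should equal n(n+1)/2 = 36.)
Step 4: Test statistic W = min(W+, W-) = 17.
Step 5: Ties in |d|, so use the tie-corrected normal approximation.
        E[W] = n(n+1)/4 = 8*9/4 = 18.
        Tie groups: |d|=1 (t=2), |d|=3 (t=3); sum(t^3 - t) = 30.
        Var[W] = n(n+1)(2n+1)/24 - sum(t^3-t)/48 = 1224/24 - 30/48 = 50.375.
        z = (W - E[W]) / sqrt(Var[W]) = (17 - 18) / 7.0975 = -0.1409.
        Two-sided p = 2*Phi(z) = 0.887954.
Step 6: alpha = 0.1. fail to reject H0.

W+ = 17, W- = 19, W = min = 17, p = 0.887954, fail to reject H0.


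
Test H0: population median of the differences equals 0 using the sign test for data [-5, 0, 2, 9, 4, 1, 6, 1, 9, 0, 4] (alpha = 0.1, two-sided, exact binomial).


Step 1: Discard zero differences. Original n = 11; n_eff = number of nonzero differences = 9.
Nonzero differences (with sign): -5, +2, +9, +4, +1, +6, +1, +9, +4
Step 2: Count signs: positive = 8, negative = 1.
Step 3: Under H0: P(positive) = 0.5, so the number of positives S ~ Bin(9, 0.5).
Step 4: Two-sided exact p-value = sum of Bin(9,0.5) probabilities at or below the observed probability = 0.039062.
Step 5: alpha = 0.1. reject H0.

n_eff = 9, pos = 8, neg = 1, p = 0.039062, reject H0.


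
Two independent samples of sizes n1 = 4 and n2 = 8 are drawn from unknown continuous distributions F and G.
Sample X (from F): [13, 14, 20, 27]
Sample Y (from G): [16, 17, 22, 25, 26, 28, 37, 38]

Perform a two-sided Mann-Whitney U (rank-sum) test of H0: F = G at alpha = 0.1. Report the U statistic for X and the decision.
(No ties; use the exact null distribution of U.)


Step 1: Combine and sort all 12 observations; assign midranks.
sorted (value, group): (13,X), (14,X), (16,Y), (17,Y), (20,X), (22,Y), (25,Y), (26,Y), (27,X), (28,Y), (37,Y), (38,Y)
ranks: 13->1, 14->2, 16->3, 17->4, 20->5, 22->6, 25->7, 26->8, 27->9, 28->10, 37->11, 38->12
Step 2: Rank sum for X: R1 = 1 + 2 + 5 + 9 = 17.
Step 3: U_X = R1 - n1(n1+1)/2 = 17 - 4*5/2 = 17 - 10 = 7.
       U_Y = n1*n2 - U_X = 32 - 7 = 25.
Step 4: No ties, so the exact null distribution of U (based on enumerating the C(12,4) = 495 equally likely rank assignments) gives the two-sided p-value.
Step 5: p-value = 0.153535; compare to alpha = 0.1. fail to reject H0.

U_X = 7, p = 0.153535, fail to reject H0 at alpha = 0.1.


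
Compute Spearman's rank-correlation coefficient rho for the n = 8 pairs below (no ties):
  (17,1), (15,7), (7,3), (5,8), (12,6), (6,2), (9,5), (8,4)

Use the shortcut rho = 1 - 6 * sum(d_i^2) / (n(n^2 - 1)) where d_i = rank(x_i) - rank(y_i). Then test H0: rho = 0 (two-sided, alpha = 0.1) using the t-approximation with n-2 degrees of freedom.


Step 1: Rank x and y separately (midranks; no ties here).
rank(x): 17->8, 15->7, 7->3, 5->1, 12->6, 6->2, 9->5, 8->4
rank(y): 1->1, 7->7, 3->3, 8->8, 6->6, 2->2, 5->5, 4->4
Step 2: d_i = R_x(i) - R_y(i); compute d_i^2.
  (8-1)^2=49, (7-7)^2=0, (3-3)^2=0, (1-8)^2=49, (6-6)^2=0, (2-2)^2=0, (5-5)^2=0, (4-4)^2=0
sum(d^2) = 98.
Step 3: rho = 1 - 6*98 / (8*(8^2 - 1)) = 1 - 588/504 = -0.166667.
Step 4: Under H0, t = rho * sqrt((n-2)/(1-rho^2)) = -0.4140 ~ t(6).
Step 5: Two-sided p-value from the t-distribution with 6 df = 0.693239.
Step 6: alpha = 0.1. fail to reject H0.

rho = -0.1667, p = 0.693239, fail to reject H0 at alpha = 0.1.


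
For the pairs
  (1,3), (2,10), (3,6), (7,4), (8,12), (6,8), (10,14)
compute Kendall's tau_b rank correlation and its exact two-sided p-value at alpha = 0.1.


Step 1: Enumerate the 21 unordered pairs (i,j) with i<j and classify each by sign(x_j-x_i) * sign(y_j-y_i).
  (1,2):dx=+1,dy=+7->C; (1,3):dx=+2,dy=+3->C; (1,4):dx=+6,dy=+1->C; (1,5):dx=+7,dy=+9->C
  (1,6):dx=+5,dy=+5->C; (1,7):dx=+9,dy=+11->C; (2,3):dx=+1,dy=-4->D; (2,4):dx=+5,dy=-6->D
  (2,5):dx=+6,dy=+2->C; (2,6):dx=+4,dy=-2->D; (2,7):dx=+8,dy=+4->C; (3,4):dx=+4,dy=-2->D
  (3,5):dx=+5,dy=+6->C; (3,6):dx=+3,dy=+2->C; (3,7):dx=+7,dy=+8->C; (4,5):dx=+1,dy=+8->C
  (4,6):dx=-1,dy=+4->D; (4,7):dx=+3,dy=+10->C; (5,6):dx=-2,dy=-4->C; (5,7):dx=+2,dy=+2->C
  (6,7):dx=+4,dy=+6->C
Step 2: C = 16, D = 5, total pairs = 21.
Step 3: tau = (C - D)/(n(n-1)/2) = (16 - 5)/21 = 0.523810.
Step 4: Exact two-sided p-value (enumerate n! = 5040 permutations of y under H0): p = 0.136111.
Step 5: alpha = 0.1. fail to reject H0.

tau_b = 0.5238 (C=16, D=5), p = 0.136111, fail to reject H0.


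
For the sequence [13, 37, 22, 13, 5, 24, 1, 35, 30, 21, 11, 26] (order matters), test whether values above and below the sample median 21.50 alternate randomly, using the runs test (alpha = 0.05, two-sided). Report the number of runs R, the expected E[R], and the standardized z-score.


Step 1: Compute median = 21.50; label A = above, B = below.
Labels in order: BAABBABAABBA  (n_A = 6, n_B = 6)
Step 2: Count runs R = 8.
Step 3: Under H0 (random ordering), E[R] = 2*n_A*n_B/(n_A+n_B) + 1 = 2*6*6/12 + 1 = 7.0000.
        Var[R] = 2*n_A*n_B*(2*n_A*n_B - n_A - n_B) / ((n_A+n_B)^2 * (n_A+n_B-1)) = 4320/1584 = 2.7273.
        SD[R] = 1.6514.
Step 4: Continuity-corrected z = (R - 0.5 - E[R]) / SD[R] = (8 - 0.5 - 7.0000) / 1.6514 = 0.3028.
Step 5: Two-sided p-value via normal approximation = 2*(1 - Phi(|z|)) = 0.762069.
Step 6: alpha = 0.05. fail to reject H0.

R = 8, z = 0.3028, p = 0.762069, fail to reject H0.


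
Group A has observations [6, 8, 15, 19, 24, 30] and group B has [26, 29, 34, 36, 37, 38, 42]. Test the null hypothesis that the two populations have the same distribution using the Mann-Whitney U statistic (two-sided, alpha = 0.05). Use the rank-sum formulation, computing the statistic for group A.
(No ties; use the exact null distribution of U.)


Step 1: Combine and sort all 13 observations; assign midranks.
sorted (value, group): (6,X), (8,X), (15,X), (19,X), (24,X), (26,Y), (29,Y), (30,X), (34,Y), (36,Y), (37,Y), (38,Y), (42,Y)
ranks: 6->1, 8->2, 15->3, 19->4, 24->5, 26->6, 29->7, 30->8, 34->9, 36->10, 37->11, 38->12, 42->13
Step 2: Rank sum for X: R1 = 1 + 2 + 3 + 4 + 5 + 8 = 23.
Step 3: U_X = R1 - n1(n1+1)/2 = 23 - 6*7/2 = 23 - 21 = 2.
       U_Y = n1*n2 - U_X = 42 - 2 = 40.
Step 4: No ties, so the exact null distribution of U (based on enumerating the C(13,6) = 1716 equally likely rank assignments) gives the two-sided p-value.
Step 5: p-value = 0.004662; compare to alpha = 0.05. reject H0.

U_X = 2, p = 0.004662, reject H0 at alpha = 0.05.


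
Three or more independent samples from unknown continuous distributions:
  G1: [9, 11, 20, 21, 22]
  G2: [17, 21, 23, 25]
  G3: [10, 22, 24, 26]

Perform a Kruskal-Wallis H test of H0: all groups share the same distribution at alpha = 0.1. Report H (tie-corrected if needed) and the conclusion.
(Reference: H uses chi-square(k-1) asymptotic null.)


Step 1: Combine all N = 13 observations and assign midranks.
sorted (value, group, rank): (9,G1,1), (10,G3,2), (11,G1,3), (17,G2,4), (20,G1,5), (21,G1,6.5), (21,G2,6.5), (22,G1,8.5), (22,G3,8.5), (23,G2,10), (24,G3,11), (25,G2,12), (26,G3,13)
Step 2: Sum ranks within each group.
R_1 = 24 (n_1 = 5)
R_2 = 32.5 (n_2 = 4)
R_3 = 34.5 (n_3 = 4)
Step 3: H = 12/(N(N+1)) * sum(R_i^2/n_i) - 3(N+1)
     = 12/(13*14) * (24^2/5 + 32.5^2/4 + 34.5^2/4) - 3*14
     = 0.065934 * 676.825 - 42
     = 2.625824.
Step 4: Ties present; correction factor C = 1 - 12/(13^3 - 13) = 0.994505. Corrected H = 2.625824 / 0.994505 = 2.640331.
Step 5: Under H0, H ~ chi^2(2); p-value = 0.267091.
Step 6: alpha = 0.1. fail to reject H0.

H = 2.6403, df = 2, p = 0.267091, fail to reject H0.


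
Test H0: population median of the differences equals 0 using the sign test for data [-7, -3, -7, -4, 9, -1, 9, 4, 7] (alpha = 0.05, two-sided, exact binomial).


Step 1: Discard zero differences. Original n = 9; n_eff = number of nonzero differences = 9.
Nonzero differences (with sign): -7, -3, -7, -4, +9, -1, +9, +4, +7
Step 2: Count signs: positive = 4, negative = 5.
Step 3: Under H0: P(positive) = 0.5, so the number of positives S ~ Bin(9, 0.5).
Step 4: Two-sided exact p-value = sum of Bin(9,0.5) probabilities at or below the observed probability = 1.000000.
Step 5: alpha = 0.05. fail to reject H0.

n_eff = 9, pos = 4, neg = 5, p = 1.000000, fail to reject H0.
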